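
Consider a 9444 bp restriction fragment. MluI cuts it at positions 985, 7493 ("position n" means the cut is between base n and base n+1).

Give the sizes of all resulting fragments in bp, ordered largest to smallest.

Linear molecule, 2 cuts → 3 fragments:
  985 − 0 = 985 bp
  7493 − 985 = 6508 bp
  9444 − 7493 = 1951 bp
Sorted largest to smallest: 6508, 1951, 985 bp.

6508, 1951, 985 bp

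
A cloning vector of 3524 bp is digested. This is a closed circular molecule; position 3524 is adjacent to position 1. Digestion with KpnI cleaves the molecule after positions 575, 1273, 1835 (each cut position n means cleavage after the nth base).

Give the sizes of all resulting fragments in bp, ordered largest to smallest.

Circular molecule, 3 cuts → 3 fragments:
  1273 − 575 = 698 bp
  1835 − 1273 = 562 bp
  wrap: 3524 − 1835 + 575 = 2264 bp
Sorted largest to smallest: 2264, 698, 562 bp.

2264, 698, 562 bp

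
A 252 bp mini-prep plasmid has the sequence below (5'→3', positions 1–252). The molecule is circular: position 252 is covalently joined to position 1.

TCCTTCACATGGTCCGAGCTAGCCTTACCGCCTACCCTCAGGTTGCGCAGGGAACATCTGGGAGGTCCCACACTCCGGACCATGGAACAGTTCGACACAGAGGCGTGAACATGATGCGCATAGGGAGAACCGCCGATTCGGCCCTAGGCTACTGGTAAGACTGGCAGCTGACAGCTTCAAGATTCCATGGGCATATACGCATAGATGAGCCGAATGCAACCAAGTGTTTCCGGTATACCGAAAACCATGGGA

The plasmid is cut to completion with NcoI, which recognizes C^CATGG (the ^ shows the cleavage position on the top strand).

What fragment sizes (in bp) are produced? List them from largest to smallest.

105, 87, 60 bp

NcoI sites (CCATGG) start at positions 80, 185, 245.
NcoI cuts after the first base of each site, so after positions 80, 185, 245.
Circular molecule, 3 cuts → 3 fragments:
  81–185 → 105 bp
  186–245 → 60 bp
  246–252 then 1–80 → 7 + 80 = 87 bp
Sorted largest to smallest: 105, 87, 60 bp.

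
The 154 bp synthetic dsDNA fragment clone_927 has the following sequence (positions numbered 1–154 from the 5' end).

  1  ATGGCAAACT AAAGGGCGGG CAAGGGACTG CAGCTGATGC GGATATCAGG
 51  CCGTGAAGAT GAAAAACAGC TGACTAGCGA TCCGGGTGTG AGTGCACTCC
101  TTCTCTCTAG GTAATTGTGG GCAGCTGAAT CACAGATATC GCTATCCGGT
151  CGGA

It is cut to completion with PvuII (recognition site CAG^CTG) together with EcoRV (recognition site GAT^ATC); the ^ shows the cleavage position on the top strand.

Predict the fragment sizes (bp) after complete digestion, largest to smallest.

55, 33, 25, 17, 13, 11 bp

PvuII sites (CAGCTG) start at positions 31, 67, 122.
PvuII cuts after base 3 of each site, so after positions 33, 69, 124.
EcoRV sites (GATATC) start at positions 42, 135.
EcoRV cuts after base 3 of each site, so after positions 44, 137.
Combined cut positions: 33, 44, 69, 124, 137.
Linear molecule, 5 cuts → 6 fragments:
  1–33 → 33 bp
  34–44 → 11 bp
  45–69 → 25 bp
  70–124 → 55 bp
  125–137 → 13 bp
  138–154 → 17 bp
Sorted largest to smallest: 55, 33, 25, 17, 13, 11 bp.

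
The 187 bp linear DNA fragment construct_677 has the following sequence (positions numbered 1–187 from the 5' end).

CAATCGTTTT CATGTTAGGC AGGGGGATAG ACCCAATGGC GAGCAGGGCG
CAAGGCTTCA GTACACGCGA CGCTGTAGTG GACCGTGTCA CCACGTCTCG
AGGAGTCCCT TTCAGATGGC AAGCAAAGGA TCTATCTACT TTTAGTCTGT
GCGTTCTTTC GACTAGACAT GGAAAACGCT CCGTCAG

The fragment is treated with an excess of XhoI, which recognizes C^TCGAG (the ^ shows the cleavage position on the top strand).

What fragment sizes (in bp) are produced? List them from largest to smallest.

97, 90 bp

The XhoI site (CTCGAG) starts at position 97.
XhoI cuts after the first base of each site, so after position 97.
Linear molecule, 1 cut → 2 fragments:
  1–97 → 97 bp
  98–187 → 90 bp
Sorted largest to smallest: 97, 90 bp.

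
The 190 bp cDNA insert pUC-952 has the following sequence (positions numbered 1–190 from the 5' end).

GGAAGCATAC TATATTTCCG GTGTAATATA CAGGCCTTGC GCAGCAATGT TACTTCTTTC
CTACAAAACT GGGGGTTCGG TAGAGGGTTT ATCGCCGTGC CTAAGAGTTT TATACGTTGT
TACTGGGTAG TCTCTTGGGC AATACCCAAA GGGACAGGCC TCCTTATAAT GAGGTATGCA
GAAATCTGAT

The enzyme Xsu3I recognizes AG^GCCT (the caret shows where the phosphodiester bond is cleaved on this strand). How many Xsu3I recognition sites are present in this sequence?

2

AGGCCT occurs starting at positions 32, 156.
Xsu3I cuts at 2 sites.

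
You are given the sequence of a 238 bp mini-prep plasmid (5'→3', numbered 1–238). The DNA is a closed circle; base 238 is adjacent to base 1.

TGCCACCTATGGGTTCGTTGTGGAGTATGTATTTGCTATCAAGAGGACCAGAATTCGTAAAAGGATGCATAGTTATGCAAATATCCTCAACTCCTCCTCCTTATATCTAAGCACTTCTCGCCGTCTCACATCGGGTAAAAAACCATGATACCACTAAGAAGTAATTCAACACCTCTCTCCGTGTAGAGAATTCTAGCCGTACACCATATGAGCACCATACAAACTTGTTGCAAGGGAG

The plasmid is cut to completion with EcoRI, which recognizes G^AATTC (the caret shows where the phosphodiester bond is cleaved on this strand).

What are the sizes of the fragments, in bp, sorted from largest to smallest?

137, 101 bp

EcoRI sites (GAATTC) start at positions 51, 188.
EcoRI cuts after the first base of each site, so after positions 51, 188.
Circular molecule, 2 cuts → 2 fragments:
  52–188 → 137 bp
  189–238 then 1–51 → 50 + 51 = 101 bp
Sorted largest to smallest: 137, 101 bp.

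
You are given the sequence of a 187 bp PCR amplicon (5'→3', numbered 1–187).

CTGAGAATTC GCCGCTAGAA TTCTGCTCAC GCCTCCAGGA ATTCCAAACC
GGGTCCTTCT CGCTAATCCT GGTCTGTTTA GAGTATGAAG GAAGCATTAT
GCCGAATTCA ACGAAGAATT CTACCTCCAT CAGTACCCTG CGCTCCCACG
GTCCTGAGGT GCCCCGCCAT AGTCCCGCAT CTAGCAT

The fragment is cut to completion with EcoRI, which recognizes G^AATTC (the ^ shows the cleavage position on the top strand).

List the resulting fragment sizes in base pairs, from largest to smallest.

71, 65, 21, 13, 12, 5 bp

EcoRI sites (GAATTC) start at positions 5, 18, 39, 104, 116.
EcoRI cuts after the first base of each site, so after positions 5, 18, 39, 104, 116.
Linear molecule, 5 cuts → 6 fragments:
  1–5 → 5 bp
  6–18 → 13 bp
  19–39 → 21 bp
  40–104 → 65 bp
  105–116 → 12 bp
  117–187 → 71 bp
Sorted largest to smallest: 71, 65, 21, 13, 12, 5 bp.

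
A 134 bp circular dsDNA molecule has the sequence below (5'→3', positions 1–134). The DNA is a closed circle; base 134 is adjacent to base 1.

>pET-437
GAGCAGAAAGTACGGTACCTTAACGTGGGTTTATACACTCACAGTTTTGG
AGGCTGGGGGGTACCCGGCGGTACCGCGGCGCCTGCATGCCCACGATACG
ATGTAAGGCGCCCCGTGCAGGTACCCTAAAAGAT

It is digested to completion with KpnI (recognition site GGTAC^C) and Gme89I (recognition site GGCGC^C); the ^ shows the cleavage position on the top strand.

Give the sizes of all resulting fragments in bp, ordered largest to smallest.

46, 29, 28, 13, 10, 8 bp

KpnI sites (GGTACC) start at positions 14, 60, 70, 120.
KpnI cuts after base 5 of each site (before the last base), so after positions 18, 64, 74, 124.
Gme89I sites (GGCGCC) start at positions 78, 107.
Gme89I cuts after base 5 of each site (before the last base), so after positions 82, 111.
Combined cut positions: 18, 64, 74, 82, 111, 124.
Circular molecule, 6 cuts → 6 fragments:
  19–64 → 46 bp
  65–74 → 10 bp
  75–82 → 8 bp
  83–111 → 29 bp
  112–124 → 13 bp
  125–134 then 1–18 → 10 + 18 = 28 bp
Sorted largest to smallest: 46, 29, 28, 13, 10, 8 bp.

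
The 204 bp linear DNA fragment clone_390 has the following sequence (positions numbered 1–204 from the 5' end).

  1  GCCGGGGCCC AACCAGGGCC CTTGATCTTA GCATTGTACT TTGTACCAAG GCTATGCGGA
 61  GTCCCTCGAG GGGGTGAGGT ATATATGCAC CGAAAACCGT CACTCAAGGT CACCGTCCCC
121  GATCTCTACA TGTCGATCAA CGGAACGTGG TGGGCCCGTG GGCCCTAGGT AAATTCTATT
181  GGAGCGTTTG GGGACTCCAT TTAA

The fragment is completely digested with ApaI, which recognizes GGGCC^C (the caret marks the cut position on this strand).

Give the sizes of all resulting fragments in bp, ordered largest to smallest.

136, 40, 11, 9, 8 bp

ApaI sites (GGGCCC) start at positions 5, 16, 152, 160.
ApaI cuts after base 5 of each site (before the last base), so after positions 9, 20, 156, 164.
Linear molecule, 4 cuts → 5 fragments:
  1–9 → 9 bp
  10–20 → 11 bp
  21–156 → 136 bp
  157–164 → 8 bp
  165–204 → 40 bp
Sorted largest to smallest: 136, 40, 11, 9, 8 bp.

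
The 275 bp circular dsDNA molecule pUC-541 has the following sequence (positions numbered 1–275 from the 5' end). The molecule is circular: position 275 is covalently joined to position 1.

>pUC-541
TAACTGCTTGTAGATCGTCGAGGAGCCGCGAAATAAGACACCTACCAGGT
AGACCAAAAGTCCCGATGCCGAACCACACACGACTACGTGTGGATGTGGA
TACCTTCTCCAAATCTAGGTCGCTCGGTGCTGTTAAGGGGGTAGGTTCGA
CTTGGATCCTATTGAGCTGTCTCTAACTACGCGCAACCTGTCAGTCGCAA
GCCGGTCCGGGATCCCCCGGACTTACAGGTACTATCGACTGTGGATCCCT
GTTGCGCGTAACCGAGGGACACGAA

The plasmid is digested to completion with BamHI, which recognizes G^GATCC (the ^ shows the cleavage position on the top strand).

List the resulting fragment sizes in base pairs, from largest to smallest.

BamHI sites (GGATCC) start at positions 154, 210, 243.
BamHI cuts after the first base of each site, so after positions 154, 210, 243.
Circular molecule, 3 cuts → 3 fragments:
  155–210 → 56 bp
  211–243 → 33 bp
  244–275 then 1–154 → 32 + 154 = 186 bp
Sorted largest to smallest: 186, 56, 33 bp.

186, 56, 33 bp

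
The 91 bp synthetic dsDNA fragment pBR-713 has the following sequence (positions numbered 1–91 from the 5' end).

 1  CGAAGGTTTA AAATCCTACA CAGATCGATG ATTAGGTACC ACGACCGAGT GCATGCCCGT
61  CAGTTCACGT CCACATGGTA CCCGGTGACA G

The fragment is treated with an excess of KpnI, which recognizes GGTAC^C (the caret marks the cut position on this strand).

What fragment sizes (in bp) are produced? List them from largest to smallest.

42, 39, 10 bp

KpnI sites (GGTACC) start at positions 35, 77.
KpnI cuts after base 5 of each site (before the last base), so after positions 39, 81.
Linear molecule, 2 cuts → 3 fragments:
  1–39 → 39 bp
  40–81 → 42 bp
  82–91 → 10 bp
Sorted largest to smallest: 42, 39, 10 bp.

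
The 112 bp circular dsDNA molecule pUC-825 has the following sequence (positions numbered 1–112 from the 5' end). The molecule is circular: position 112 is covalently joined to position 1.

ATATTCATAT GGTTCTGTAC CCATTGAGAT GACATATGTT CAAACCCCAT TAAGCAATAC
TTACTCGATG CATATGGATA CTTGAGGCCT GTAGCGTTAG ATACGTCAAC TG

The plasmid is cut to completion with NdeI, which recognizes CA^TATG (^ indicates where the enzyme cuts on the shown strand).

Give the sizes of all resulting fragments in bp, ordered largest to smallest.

47, 38, 27 bp

NdeI sites (CATATG) start at positions 6, 33, 71.
NdeI cuts after base 2 of each site, so after positions 7, 34, 72.
Circular molecule, 3 cuts → 3 fragments:
  8–34 → 27 bp
  35–72 → 38 bp
  73–112 then 1–7 → 40 + 7 = 47 bp
Sorted largest to smallest: 47, 38, 27 bp.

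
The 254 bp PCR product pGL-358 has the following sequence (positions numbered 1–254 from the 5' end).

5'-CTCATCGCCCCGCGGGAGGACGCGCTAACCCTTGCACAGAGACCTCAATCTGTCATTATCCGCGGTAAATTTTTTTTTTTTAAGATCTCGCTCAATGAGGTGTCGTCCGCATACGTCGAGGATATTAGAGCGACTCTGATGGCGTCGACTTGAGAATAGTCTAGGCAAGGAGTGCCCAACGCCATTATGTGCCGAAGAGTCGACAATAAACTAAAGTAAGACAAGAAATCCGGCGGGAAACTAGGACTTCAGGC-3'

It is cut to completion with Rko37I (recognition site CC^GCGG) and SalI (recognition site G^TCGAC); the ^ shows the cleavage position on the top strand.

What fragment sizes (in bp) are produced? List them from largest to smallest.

83, 55, 55, 50, 11 bp

Rko37I sites (CCGCGG) start at positions 10, 60.
Rko37I cuts after base 2 of each site, so after positions 11, 61.
SalI sites (GTCGAC) start at positions 144, 199.
SalI cuts after the first base of each site, so after positions 144, 199.
Combined cut positions: 11, 61, 144, 199.
Linear molecule, 4 cuts → 5 fragments:
  1–11 → 11 bp
  12–61 → 50 bp
  62–144 → 83 bp
  145–199 → 55 bp
  200–254 → 55 bp
Sorted largest to smallest: 83, 55, 55, 50, 11 bp.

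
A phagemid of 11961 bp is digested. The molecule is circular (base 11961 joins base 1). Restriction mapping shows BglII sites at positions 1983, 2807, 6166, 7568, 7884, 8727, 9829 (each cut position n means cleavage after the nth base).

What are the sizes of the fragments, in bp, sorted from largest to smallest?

Circular molecule, 7 cuts → 7 fragments:
  2807 − 1983 = 824 bp
  6166 − 2807 = 3359 bp
  7568 − 6166 = 1402 bp
  7884 − 7568 = 316 bp
  8727 − 7884 = 843 bp
  9829 − 8727 = 1102 bp
  wrap: 11961 − 9829 + 1983 = 4115 bp
Sorted largest to smallest: 4115, 3359, 1402, 1102, 843, 824, 316 bp.

4115, 3359, 1402, 1102, 843, 824, 316 bp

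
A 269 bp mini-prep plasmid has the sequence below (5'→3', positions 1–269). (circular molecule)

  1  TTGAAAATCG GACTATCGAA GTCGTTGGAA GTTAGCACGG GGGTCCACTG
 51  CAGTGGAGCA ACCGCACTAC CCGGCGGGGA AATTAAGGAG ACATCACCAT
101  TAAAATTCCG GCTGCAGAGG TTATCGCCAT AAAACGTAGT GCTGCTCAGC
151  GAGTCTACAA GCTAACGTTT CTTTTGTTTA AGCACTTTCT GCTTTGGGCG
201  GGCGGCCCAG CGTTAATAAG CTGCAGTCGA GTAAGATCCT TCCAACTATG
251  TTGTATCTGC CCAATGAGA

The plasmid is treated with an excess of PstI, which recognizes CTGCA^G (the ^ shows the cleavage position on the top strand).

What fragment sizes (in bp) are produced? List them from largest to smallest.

PstI sites (CTGCAG) start at positions 48, 112, 221.
PstI cuts after base 5 of each site (before the last base), so after positions 52, 116, 225.
Circular molecule, 3 cuts → 3 fragments:
  53–116 → 64 bp
  117–225 → 109 bp
  226–269 then 1–52 → 44 + 52 = 96 bp
Sorted largest to smallest: 109, 96, 64 bp.

109, 96, 64 bp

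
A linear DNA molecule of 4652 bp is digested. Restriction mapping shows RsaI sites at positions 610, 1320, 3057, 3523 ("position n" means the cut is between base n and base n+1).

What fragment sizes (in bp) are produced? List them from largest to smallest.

Linear molecule, 4 cuts → 5 fragments:
  610 − 0 = 610 bp
  1320 − 610 = 710 bp
  3057 − 1320 = 1737 bp
  3523 − 3057 = 466 bp
  4652 − 3523 = 1129 bp
Sorted largest to smallest: 1737, 1129, 710, 610, 466 bp.

1737, 1129, 710, 610, 466 bp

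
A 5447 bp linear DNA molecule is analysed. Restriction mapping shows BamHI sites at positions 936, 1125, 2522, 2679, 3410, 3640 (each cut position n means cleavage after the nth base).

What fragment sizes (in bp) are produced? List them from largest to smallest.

1807, 1397, 936, 731, 230, 189, 157 bp

Linear molecule, 6 cuts → 7 fragments:
  936 − 0 = 936 bp
  1125 − 936 = 189 bp
  2522 − 1125 = 1397 bp
  2679 − 2522 = 157 bp
  3410 − 2679 = 731 bp
  3640 − 3410 = 230 bp
  5447 − 3640 = 1807 bp
Sorted largest to smallest: 1807, 1397, 936, 731, 230, 189, 157 bp.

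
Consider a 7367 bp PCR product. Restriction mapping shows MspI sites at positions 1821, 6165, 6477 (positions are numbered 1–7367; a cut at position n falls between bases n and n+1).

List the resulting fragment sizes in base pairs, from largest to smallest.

4344, 1821, 890, 312 bp

Linear molecule, 3 cuts → 4 fragments:
  1821 − 0 = 1821 bp
  6165 − 1821 = 4344 bp
  6477 − 6165 = 312 bp
  7367 − 6477 = 890 bp
Sorted largest to smallest: 4344, 1821, 890, 312 bp.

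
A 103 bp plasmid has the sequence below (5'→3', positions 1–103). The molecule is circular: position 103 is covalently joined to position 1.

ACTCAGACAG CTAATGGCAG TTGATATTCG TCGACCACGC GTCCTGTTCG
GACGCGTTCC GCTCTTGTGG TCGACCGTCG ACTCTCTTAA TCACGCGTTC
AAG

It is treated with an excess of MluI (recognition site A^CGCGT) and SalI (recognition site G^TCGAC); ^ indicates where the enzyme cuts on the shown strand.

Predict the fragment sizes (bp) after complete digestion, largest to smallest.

40, 18, 16, 15, 7, 7 bp

MluI sites (ACGCGT) start at positions 37, 52, 93.
MluI cuts after the first base of each site, so after positions 37, 52, 93.
SalI sites (GTCGAC) start at positions 30, 70, 77.
SalI cuts after the first base of each site, so after positions 30, 70, 77.
Combined cut positions: 30, 37, 52, 70, 77, 93.
Circular molecule, 6 cuts → 6 fragments:
  31–37 → 7 bp
  38–52 → 15 bp
  53–70 → 18 bp
  71–77 → 7 bp
  78–93 → 16 bp
  94–103 then 1–30 → 10 + 30 = 40 bp
Sorted largest to smallest: 40, 18, 16, 15, 7, 7 bp.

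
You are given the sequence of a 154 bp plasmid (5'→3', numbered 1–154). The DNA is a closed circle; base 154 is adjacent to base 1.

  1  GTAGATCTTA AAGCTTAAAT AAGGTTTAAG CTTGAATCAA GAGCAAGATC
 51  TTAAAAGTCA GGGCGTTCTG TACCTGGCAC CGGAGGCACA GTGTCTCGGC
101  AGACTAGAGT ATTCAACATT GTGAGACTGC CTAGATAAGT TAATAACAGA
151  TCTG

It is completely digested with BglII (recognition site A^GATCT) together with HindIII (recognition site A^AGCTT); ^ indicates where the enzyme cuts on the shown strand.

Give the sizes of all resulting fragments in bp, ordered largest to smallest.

102, 18, 17, 9, 8 bp

BglII sites (AGATCT) start at positions 3, 46, 148.
BglII cuts after the first base of each site, so after positions 3, 46, 148.
HindIII sites (AAGCTT) start at positions 11, 28.
HindIII cuts after the first base of each site, so after positions 11, 28.
Combined cut positions: 3, 11, 28, 46, 148.
Circular molecule, 5 cuts → 5 fragments:
  4–11 → 8 bp
  12–28 → 17 bp
  29–46 → 18 bp
  47–148 → 102 bp
  149–154 then 1–3 → 6 + 3 = 9 bp
Sorted largest to smallest: 102, 18, 17, 9, 8 bp.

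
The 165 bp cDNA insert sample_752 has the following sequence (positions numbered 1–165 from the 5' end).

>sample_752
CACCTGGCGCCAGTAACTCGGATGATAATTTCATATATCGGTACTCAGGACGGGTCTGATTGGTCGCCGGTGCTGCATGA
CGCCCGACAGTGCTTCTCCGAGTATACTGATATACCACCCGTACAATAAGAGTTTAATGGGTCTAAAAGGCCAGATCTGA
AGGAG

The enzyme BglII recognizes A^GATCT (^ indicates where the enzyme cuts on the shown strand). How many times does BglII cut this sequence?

1

AGATCT occurs starting at position 153.
BglII cuts at 1 site.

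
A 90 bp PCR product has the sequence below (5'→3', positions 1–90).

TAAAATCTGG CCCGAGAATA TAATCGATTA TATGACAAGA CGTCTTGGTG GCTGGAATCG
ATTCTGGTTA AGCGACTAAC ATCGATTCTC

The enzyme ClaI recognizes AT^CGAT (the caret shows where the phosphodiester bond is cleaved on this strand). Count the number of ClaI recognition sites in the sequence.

ATCGAT occurs starting at positions 23, 57, 81.
ClaI cuts at 3 sites.

3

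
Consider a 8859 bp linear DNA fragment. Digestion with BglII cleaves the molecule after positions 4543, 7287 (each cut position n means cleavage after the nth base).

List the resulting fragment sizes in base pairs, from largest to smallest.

4543, 2744, 1572 bp

Linear molecule, 2 cuts → 3 fragments:
  4543 − 0 = 4543 bp
  7287 − 4543 = 2744 bp
  8859 − 7287 = 1572 bp
Sorted largest to smallest: 4543, 2744, 1572 bp.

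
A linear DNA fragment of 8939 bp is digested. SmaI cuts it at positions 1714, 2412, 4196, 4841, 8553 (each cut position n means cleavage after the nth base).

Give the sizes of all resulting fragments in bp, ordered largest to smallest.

Linear molecule, 5 cuts → 6 fragments:
  1714 − 0 = 1714 bp
  2412 − 1714 = 698 bp
  4196 − 2412 = 1784 bp
  4841 − 4196 = 645 bp
  8553 − 4841 = 3712 bp
  8939 − 8553 = 386 bp
Sorted largest to smallest: 3712, 1784, 1714, 698, 645, 386 bp.

3712, 1784, 1714, 698, 645, 386 bp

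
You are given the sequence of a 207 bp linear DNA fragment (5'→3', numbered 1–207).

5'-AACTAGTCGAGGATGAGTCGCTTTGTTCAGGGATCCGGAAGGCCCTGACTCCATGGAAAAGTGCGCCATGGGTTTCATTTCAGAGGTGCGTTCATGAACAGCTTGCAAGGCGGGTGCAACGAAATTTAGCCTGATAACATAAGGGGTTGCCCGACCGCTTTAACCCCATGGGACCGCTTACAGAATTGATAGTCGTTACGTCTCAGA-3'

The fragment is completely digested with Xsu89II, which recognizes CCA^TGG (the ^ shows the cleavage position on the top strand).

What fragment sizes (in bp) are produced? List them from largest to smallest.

Xsu89II sites (CCATGG) start at positions 51, 66, 166.
Xsu89II cuts after base 3 of each site, so after positions 53, 68, 168.
Linear molecule, 3 cuts → 4 fragments:
  1–53 → 53 bp
  54–68 → 15 bp
  69–168 → 100 bp
  169–207 → 39 bp
Sorted largest to smallest: 100, 53, 39, 15 bp.

100, 53, 39, 15 bp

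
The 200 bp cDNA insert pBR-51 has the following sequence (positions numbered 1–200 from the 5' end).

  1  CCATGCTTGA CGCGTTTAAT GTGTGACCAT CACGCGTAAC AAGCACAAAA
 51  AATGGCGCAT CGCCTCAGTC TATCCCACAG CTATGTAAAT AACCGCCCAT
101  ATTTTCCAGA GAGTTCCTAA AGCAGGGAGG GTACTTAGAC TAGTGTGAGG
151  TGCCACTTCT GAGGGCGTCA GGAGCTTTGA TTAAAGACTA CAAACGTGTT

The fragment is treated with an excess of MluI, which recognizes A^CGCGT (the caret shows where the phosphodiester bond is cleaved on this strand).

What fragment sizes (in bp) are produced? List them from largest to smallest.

168, 22, 10 bp

MluI sites (ACGCGT) start at positions 10, 32.
MluI cuts after the first base of each site, so after positions 10, 32.
Linear molecule, 2 cuts → 3 fragments:
  1–10 → 10 bp
  11–32 → 22 bp
  33–200 → 168 bp
Sorted largest to smallest: 168, 22, 10 bp.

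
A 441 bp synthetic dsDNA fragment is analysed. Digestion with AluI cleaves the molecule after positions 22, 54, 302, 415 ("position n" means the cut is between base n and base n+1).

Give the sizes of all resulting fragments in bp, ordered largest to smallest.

Linear molecule, 4 cuts → 5 fragments:
  22 − 0 = 22 bp
  54 − 22 = 32 bp
  302 − 54 = 248 bp
  415 − 302 = 113 bp
  441 − 415 = 26 bp
Sorted largest to smallest: 248, 113, 32, 26, 22 bp.

248, 113, 32, 26, 22 bp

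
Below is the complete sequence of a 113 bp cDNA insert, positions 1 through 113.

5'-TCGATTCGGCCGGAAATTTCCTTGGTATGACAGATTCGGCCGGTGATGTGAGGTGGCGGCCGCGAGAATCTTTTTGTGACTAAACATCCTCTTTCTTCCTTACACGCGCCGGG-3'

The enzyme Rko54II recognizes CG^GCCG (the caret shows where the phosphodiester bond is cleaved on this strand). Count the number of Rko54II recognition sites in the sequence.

CGGCCG occurs starting at positions 7, 37, 57.
Rko54II cuts at 3 sites.

3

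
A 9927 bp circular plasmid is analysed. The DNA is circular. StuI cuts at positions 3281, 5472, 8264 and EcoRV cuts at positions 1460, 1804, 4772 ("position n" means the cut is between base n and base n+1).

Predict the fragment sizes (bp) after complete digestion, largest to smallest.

3123, 2792, 1491, 1477, 700, 344 bp

Combined cut positions (sorted): 1460, 1804, 3281, 4772, 5472, 8264.
Circular molecule, 6 cuts → 6 fragments:
  1804 − 1460 = 344 bp
  3281 − 1804 = 1477 bp
  4772 − 3281 = 1491 bp
  5472 − 4772 = 700 bp
  8264 − 5472 = 2792 bp
  wrap: 9927 − 8264 + 1460 = 3123 bp
Sorted largest to smallest: 3123, 2792, 1491, 1477, 700, 344 bp.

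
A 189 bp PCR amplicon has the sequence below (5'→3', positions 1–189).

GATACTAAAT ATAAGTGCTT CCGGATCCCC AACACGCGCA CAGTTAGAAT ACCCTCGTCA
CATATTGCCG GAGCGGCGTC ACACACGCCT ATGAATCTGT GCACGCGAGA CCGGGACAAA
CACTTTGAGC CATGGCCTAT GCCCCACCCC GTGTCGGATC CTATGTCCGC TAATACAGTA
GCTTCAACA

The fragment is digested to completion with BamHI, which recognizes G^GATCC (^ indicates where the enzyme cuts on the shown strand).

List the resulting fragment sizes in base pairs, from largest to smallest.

BamHI sites (GGATCC) start at positions 23, 156.
BamHI cuts after the first base of each site, so after positions 23, 156.
Linear molecule, 2 cuts → 3 fragments:
  1–23 → 23 bp
  24–156 → 133 bp
  157–189 → 33 bp
Sorted largest to smallest: 133, 33, 23 bp.

133, 33, 23 bp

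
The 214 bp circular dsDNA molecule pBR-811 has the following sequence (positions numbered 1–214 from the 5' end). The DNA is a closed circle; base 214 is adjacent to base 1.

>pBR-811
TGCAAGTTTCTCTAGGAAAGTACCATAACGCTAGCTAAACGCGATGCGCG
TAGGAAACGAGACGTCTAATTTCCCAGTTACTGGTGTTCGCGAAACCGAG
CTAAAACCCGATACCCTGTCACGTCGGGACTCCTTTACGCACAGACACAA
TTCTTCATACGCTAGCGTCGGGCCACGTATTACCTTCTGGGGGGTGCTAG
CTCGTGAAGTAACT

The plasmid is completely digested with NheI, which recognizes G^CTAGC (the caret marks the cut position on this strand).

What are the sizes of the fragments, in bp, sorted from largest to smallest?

NheI sites (GCTAGC) start at positions 30, 161, 196.
NheI cuts after the first base of each site, so after positions 30, 161, 196.
Circular molecule, 3 cuts → 3 fragments:
  31–161 → 131 bp
  162–196 → 35 bp
  197–214 then 1–30 → 18 + 30 = 48 bp
Sorted largest to smallest: 131, 48, 35 bp.

131, 48, 35 bp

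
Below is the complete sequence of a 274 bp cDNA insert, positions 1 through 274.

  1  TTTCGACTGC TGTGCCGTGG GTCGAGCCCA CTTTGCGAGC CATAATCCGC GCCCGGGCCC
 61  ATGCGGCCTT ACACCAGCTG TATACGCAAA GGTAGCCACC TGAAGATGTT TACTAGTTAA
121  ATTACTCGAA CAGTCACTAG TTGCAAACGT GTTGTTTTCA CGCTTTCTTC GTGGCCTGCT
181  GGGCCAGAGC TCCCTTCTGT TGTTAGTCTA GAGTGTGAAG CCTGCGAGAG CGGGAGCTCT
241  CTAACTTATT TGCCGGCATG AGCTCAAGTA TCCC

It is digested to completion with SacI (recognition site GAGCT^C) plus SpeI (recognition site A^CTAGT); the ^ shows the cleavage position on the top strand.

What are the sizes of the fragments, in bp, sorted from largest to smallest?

SacI sites (GAGCTC) start at positions 187, 234, 260.
SacI cuts after base 5 of each site (before the last base), so after positions 191, 238, 264.
SpeI sites (ACTAGT) start at positions 112, 136.
SpeI cuts after the first base of each site, so after positions 112, 136.
Combined cut positions: 112, 136, 191, 238, 264.
Linear molecule, 5 cuts → 6 fragments:
  1–112 → 112 bp
  113–136 → 24 bp
  137–191 → 55 bp
  192–238 → 47 bp
  239–264 → 26 bp
  265–274 → 10 bp
Sorted largest to smallest: 112, 55, 47, 26, 24, 10 bp.

112, 55, 47, 26, 24, 10 bp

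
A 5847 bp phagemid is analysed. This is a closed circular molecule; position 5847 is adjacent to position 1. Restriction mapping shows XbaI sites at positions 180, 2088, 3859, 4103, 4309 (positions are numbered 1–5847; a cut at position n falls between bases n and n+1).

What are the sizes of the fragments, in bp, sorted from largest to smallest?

1908, 1771, 1718, 244, 206 bp

Circular molecule, 5 cuts → 5 fragments:
  2088 − 180 = 1908 bp
  3859 − 2088 = 1771 bp
  4103 − 3859 = 244 bp
  4309 − 4103 = 206 bp
  wrap: 5847 − 4309 + 180 = 1718 bp
Sorted largest to smallest: 1908, 1771, 1718, 244, 206 bp.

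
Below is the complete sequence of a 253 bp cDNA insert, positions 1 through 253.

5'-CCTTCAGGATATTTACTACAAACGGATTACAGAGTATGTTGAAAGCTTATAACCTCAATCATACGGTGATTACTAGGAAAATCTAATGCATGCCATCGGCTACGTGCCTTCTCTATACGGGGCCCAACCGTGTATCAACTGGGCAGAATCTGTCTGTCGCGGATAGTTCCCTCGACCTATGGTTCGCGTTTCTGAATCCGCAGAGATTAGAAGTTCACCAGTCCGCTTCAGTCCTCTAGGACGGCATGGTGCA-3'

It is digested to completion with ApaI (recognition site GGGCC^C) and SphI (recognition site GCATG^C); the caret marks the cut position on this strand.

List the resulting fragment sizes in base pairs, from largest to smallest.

129, 92, 32 bp

The ApaI site (GGGCCC) starts at position 120.
ApaI cuts after base 5 of each site (before the last base), so after position 124.
The SphI site (GCATGC) starts at position 88.
SphI cuts after base 5 of each site (before the last base), so after position 92.
Combined cut positions: 92, 124.
Linear molecule, 2 cuts → 3 fragments:
  1–92 → 92 bp
  93–124 → 32 bp
  125–253 → 129 bp
Sorted largest to smallest: 129, 92, 32 bp.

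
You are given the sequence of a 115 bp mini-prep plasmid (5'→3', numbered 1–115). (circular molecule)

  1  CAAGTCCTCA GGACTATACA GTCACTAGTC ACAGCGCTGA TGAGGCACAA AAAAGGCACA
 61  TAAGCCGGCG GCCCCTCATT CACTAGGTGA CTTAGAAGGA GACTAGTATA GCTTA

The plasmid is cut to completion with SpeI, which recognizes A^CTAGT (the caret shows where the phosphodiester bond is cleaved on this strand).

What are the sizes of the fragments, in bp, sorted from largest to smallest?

78, 37 bp

SpeI sites (ACTAGT) start at positions 24, 102.
SpeI cuts after the first base of each site, so after positions 24, 102.
Circular molecule, 2 cuts → 2 fragments:
  25–102 → 78 bp
  103–115 then 1–24 → 13 + 24 = 37 bp
Sorted largest to smallest: 78, 37 bp.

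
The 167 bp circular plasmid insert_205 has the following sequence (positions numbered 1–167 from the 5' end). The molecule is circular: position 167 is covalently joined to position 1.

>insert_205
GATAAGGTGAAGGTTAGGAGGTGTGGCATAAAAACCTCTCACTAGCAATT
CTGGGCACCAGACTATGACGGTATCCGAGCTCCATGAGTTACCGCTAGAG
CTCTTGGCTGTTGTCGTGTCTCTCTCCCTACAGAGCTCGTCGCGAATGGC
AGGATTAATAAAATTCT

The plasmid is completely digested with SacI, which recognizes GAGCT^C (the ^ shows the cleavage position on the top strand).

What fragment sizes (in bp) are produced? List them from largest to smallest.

111, 35, 21 bp

SacI sites (GAGCTC) start at positions 77, 98, 133.
SacI cuts after base 5 of each site (before the last base), so after positions 81, 102, 137.
Circular molecule, 3 cuts → 3 fragments:
  82–102 → 21 bp
  103–137 → 35 bp
  138–167 then 1–81 → 30 + 81 = 111 bp
Sorted largest to smallest: 111, 35, 21 bp.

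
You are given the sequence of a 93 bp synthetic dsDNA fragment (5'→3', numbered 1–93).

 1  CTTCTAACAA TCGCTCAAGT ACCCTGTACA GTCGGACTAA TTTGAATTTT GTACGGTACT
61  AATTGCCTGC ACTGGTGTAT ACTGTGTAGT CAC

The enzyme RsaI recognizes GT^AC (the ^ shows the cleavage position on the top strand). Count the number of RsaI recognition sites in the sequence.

GTAC occurs starting at positions 19, 26, 51, 56.
RsaI cuts at 4 sites.

4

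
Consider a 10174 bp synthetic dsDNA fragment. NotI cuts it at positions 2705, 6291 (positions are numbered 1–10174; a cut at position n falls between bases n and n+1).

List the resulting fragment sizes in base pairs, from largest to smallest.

3883, 3586, 2705 bp

Linear molecule, 2 cuts → 3 fragments:
  2705 − 0 = 2705 bp
  6291 − 2705 = 3586 bp
  10174 − 6291 = 3883 bp
Sorted largest to smallest: 3883, 3586, 2705 bp.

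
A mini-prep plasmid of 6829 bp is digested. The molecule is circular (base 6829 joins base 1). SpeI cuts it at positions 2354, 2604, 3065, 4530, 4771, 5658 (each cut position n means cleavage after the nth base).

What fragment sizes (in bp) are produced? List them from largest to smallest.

3525, 1465, 887, 461, 250, 241 bp

Circular molecule, 6 cuts → 6 fragments:
  2604 − 2354 = 250 bp
  3065 − 2604 = 461 bp
  4530 − 3065 = 1465 bp
  4771 − 4530 = 241 bp
  5658 − 4771 = 887 bp
  wrap: 6829 − 5658 + 2354 = 3525 bp
Sorted largest to smallest: 3525, 1465, 887, 461, 250, 241 bp.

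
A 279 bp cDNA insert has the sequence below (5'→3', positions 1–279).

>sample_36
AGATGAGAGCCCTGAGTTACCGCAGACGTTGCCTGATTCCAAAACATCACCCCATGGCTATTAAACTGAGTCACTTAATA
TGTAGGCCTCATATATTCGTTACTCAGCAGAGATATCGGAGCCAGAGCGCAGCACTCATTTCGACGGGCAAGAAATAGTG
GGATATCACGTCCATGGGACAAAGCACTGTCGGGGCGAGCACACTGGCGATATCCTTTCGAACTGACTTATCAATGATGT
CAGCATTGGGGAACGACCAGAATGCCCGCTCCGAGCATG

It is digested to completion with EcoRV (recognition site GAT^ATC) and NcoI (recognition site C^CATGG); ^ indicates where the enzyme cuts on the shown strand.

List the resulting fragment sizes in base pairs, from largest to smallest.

EcoRV sites (GATATC) start at positions 112, 162, 209.
EcoRV cuts after base 3 of each site, so after positions 114, 164, 211.
NcoI sites (CCATGG) start at positions 52, 172.
NcoI cuts after the first base of each site, so after positions 52, 172.
Combined cut positions: 52, 114, 164, 172, 211.
Linear molecule, 5 cuts → 6 fragments:
  1–52 → 52 bp
  53–114 → 62 bp
  115–164 → 50 bp
  165–172 → 8 bp
  173–211 → 39 bp
  212–279 → 68 bp
Sorted largest to smallest: 68, 62, 52, 50, 39, 8 bp.

68, 62, 52, 50, 39, 8 bp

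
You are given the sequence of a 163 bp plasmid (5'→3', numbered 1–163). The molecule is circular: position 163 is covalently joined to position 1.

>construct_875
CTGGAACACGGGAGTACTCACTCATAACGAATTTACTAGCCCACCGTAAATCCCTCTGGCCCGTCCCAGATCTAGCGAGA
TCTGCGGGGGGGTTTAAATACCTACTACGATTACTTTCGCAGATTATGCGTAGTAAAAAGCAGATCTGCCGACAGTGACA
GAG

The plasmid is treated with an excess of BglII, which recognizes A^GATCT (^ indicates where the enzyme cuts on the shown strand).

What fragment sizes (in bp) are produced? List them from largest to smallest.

BglII sites (AGATCT) start at positions 68, 78, 142.
BglII cuts after the first base of each site, so after positions 68, 78, 142.
Circular molecule, 3 cuts → 3 fragments:
  69–78 → 10 bp
  79–142 → 64 bp
  143–163 then 1–68 → 21 + 68 = 89 bp
Sorted largest to smallest: 89, 64, 10 bp.

89, 64, 10 bp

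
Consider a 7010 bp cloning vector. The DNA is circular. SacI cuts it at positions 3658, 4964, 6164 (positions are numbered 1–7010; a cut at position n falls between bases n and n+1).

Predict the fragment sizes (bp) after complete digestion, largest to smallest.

Circular molecule, 3 cuts → 3 fragments:
  4964 − 3658 = 1306 bp
  6164 − 4964 = 1200 bp
  wrap: 7010 − 6164 + 3658 = 4504 bp
Sorted largest to smallest: 4504, 1306, 1200 bp.

4504, 1306, 1200 bp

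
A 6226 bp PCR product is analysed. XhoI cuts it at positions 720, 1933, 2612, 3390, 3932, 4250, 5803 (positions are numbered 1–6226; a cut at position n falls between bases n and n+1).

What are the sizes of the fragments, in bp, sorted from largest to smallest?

1553, 1213, 778, 720, 679, 542, 423, 318 bp

Linear molecule, 7 cuts → 8 fragments:
  720 − 0 = 720 bp
  1933 − 720 = 1213 bp
  2612 − 1933 = 679 bp
  3390 − 2612 = 778 bp
  3932 − 3390 = 542 bp
  4250 − 3932 = 318 bp
  5803 − 4250 = 1553 bp
  6226 − 5803 = 423 bp
Sorted largest to smallest: 1553, 1213, 778, 720, 679, 542, 423, 318 bp.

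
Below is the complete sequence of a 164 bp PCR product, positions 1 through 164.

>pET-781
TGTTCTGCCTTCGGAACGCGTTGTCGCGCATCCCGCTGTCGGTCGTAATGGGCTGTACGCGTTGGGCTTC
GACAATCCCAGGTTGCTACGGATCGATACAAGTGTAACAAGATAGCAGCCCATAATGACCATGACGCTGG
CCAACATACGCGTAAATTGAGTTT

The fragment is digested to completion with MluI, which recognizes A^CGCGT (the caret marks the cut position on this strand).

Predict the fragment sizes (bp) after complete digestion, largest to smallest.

MluI sites (ACGCGT) start at positions 16, 57, 148.
MluI cuts after the first base of each site, so after positions 16, 57, 148.
Linear molecule, 3 cuts → 4 fragments:
  1–16 → 16 bp
  17–57 → 41 bp
  58–148 → 91 bp
  149–164 → 16 bp
Sorted largest to smallest: 91, 41, 16, 16 bp.

91, 41, 16, 16 bp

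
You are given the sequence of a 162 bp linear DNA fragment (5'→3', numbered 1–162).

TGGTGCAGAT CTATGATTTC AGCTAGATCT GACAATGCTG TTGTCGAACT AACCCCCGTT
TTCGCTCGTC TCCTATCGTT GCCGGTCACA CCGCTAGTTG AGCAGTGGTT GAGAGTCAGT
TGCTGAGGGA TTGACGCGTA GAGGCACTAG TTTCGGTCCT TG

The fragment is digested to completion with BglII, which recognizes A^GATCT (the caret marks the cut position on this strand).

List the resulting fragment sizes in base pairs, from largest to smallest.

BglII sites (AGATCT) start at positions 7, 25.
BglII cuts after the first base of each site, so after positions 7, 25.
Linear molecule, 2 cuts → 3 fragments:
  1–7 → 7 bp
  8–25 → 18 bp
  26–162 → 137 bp
Sorted largest to smallest: 137, 18, 7 bp.

137, 18, 7 bp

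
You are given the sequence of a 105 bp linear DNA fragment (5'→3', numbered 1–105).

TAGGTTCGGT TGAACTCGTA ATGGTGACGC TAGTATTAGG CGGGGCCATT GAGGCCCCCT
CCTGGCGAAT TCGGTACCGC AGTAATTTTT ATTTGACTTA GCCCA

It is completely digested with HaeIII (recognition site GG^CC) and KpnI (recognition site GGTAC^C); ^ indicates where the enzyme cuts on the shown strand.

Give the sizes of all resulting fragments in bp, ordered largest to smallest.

HaeIII sites (GGCC) start at positions 44, 53.
HaeIII cuts after base 2 of each site, so after positions 45, 54.
The KpnI site (GGTACC) starts at position 73.
KpnI cuts after base 5 of each site (before the last base), so after position 77.
Combined cut positions: 45, 54, 77.
Linear molecule, 3 cuts → 4 fragments:
  1–45 → 45 bp
  46–54 → 9 bp
  55–77 → 23 bp
  78–105 → 28 bp
Sorted largest to smallest: 45, 28, 23, 9 bp.

45, 28, 23, 9 bp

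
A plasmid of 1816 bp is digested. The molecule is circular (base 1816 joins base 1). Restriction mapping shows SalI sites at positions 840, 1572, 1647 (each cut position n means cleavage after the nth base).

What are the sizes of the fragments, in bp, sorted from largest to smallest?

Circular molecule, 3 cuts → 3 fragments:
  1572 − 840 = 732 bp
  1647 − 1572 = 75 bp
  wrap: 1816 − 1647 + 840 = 1009 bp
Sorted largest to smallest: 1009, 732, 75 bp.

1009, 732, 75 bp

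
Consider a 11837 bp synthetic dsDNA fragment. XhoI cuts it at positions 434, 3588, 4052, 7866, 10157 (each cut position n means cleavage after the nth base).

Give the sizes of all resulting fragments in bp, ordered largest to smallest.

3814, 3154, 2291, 1680, 464, 434 bp

Linear molecule, 5 cuts → 6 fragments:
  434 − 0 = 434 bp
  3588 − 434 = 3154 bp
  4052 − 3588 = 464 bp
  7866 − 4052 = 3814 bp
  10157 − 7866 = 2291 bp
  11837 − 10157 = 1680 bp
Sorted largest to smallest: 3814, 3154, 2291, 1680, 464, 434 bp.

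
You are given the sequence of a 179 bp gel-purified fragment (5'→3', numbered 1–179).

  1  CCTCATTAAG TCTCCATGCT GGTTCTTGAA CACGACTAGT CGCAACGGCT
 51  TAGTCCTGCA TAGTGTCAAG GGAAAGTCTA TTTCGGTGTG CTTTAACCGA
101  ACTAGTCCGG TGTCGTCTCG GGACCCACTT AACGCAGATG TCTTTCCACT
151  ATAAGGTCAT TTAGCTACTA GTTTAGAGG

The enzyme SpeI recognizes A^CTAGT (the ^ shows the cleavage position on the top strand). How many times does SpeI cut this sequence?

ACTAGT occurs starting at positions 35, 101, 167.
SpeI cuts at 3 sites.

3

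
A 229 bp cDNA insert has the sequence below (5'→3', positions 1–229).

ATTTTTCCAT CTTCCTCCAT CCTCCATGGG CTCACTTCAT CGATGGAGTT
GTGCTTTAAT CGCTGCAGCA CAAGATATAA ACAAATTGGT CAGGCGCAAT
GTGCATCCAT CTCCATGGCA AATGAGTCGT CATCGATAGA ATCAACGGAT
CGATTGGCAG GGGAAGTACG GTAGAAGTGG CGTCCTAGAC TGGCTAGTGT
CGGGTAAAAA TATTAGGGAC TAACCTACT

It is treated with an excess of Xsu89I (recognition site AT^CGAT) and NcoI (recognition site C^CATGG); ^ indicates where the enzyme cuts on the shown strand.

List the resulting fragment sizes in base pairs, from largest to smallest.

Xsu89I sites (ATCGAT) start at positions 39, 132, 149.
Xsu89I cuts after base 2 of each site, so after positions 40, 133, 150.
NcoI sites (CCATGG) start at positions 24, 113.
NcoI cuts after the first base of each site, so after positions 24, 113.
Combined cut positions: 24, 40, 113, 133, 150.
Linear molecule, 5 cuts → 6 fragments:
  1–24 → 24 bp
  25–40 → 16 bp
  41–113 → 73 bp
  114–133 → 20 bp
  134–150 → 17 bp
  151–229 → 79 bp
Sorted largest to smallest: 79, 73, 24, 20, 17, 16 bp.

79, 73, 24, 20, 17, 16 bp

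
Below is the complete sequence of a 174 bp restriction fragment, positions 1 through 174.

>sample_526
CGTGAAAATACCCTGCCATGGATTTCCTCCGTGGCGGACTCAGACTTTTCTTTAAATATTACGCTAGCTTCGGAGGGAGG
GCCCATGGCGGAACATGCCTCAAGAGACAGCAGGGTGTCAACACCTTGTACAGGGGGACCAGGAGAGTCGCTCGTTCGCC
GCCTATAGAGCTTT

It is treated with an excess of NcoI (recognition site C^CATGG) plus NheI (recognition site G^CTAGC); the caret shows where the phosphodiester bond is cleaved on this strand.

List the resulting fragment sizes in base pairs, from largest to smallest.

NcoI sites (CCATGG) start at positions 16, 83.
NcoI cuts after the first base of each site, so after positions 16, 83.
The NheI site (GCTAGC) starts at position 63.
NheI cuts after the first base of each site, so after position 63.
Combined cut positions: 16, 63, 83.
Linear molecule, 3 cuts → 4 fragments:
  1–16 → 16 bp
  17–63 → 47 bp
  64–83 → 20 bp
  84–174 → 91 bp
Sorted largest to smallest: 91, 47, 20, 16 bp.

91, 47, 20, 16 bp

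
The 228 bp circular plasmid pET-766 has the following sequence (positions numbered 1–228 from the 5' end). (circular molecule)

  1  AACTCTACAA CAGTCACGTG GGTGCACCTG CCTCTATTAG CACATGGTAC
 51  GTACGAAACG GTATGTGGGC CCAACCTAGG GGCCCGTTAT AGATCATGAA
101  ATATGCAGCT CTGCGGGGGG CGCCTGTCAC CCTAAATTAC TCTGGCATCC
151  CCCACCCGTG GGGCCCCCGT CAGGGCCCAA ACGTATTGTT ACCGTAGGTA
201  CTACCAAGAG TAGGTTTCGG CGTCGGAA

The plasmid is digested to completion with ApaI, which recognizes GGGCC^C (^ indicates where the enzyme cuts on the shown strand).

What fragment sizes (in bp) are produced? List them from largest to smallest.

ApaI sites (GGGCCC) start at positions 67, 80, 161, 173.
ApaI cuts after base 5 of each site (before the last base), so after positions 71, 84, 165, 177.
Circular molecule, 4 cuts → 4 fragments:
  72–84 → 13 bp
  85–165 → 81 bp
  166–177 → 12 bp
  178–228 then 1–71 → 51 + 71 = 122 bp
Sorted largest to smallest: 122, 81, 13, 12 bp.

122, 81, 13, 12 bp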